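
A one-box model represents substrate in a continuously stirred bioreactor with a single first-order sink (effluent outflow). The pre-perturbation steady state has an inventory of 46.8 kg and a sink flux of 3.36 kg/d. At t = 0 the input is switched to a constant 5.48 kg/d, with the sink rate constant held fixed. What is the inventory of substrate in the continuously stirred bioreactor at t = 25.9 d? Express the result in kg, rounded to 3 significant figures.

The sink rate constant is k = F₀/M₀ = 3.36/46.8 = 0.07179 d⁻¹.
Solving dM/dt = F₁ − kM with M(0) = M₀ gives M(t) = F₁/k + (M₀ − F₁/k)·e^(−kt).
F₁/k = 5.48/0.07179 = 76.329 kg; kt = 0.07179 × 25.9 = 1.859, e^(−kt) = 0.1558.
M(25.9) = 76.329 + (46.8 − 76.329) × 0.1558 = 76.329 − 4.599 = 71.729 kg.

71.7 kg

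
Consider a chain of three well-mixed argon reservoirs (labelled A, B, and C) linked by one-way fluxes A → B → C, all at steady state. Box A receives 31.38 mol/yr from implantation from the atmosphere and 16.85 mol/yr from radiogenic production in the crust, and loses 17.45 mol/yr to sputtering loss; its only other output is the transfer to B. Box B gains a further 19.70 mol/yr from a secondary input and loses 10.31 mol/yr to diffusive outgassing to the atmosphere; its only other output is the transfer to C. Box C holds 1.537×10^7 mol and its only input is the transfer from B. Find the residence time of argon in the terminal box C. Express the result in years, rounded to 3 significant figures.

Box A: F(A→B) = (31.38 + 16.85) − 17.45 = 30.780 mol/yr.
Box B: F(B→C) = (30.780 + 19.70) − 10.31 = 40.170 mol/yr.
Box C throughput = its input = 40.170 mol/yr; τ = 1.537×10^7 / 40.170 = 382600 yr.

383000 yr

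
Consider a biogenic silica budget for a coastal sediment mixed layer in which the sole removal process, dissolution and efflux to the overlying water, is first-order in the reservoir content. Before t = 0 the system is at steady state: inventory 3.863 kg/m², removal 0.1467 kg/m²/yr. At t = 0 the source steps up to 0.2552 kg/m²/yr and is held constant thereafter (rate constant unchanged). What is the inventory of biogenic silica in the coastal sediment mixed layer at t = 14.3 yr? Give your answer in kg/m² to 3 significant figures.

τ = M₀/F₀ = 3.863/0.1467 = 26.33 yr; rate constant k = 1/τ.
New steady state M_∞ = F₁/k = F₁·τ = 0.2552 × 26.33 = 6.7201 kg/m².
M(t) = M_∞ + (M₀ − M_∞)·e^(−t/τ); t/τ = 14.3/26.33 = 0.5431, so e^(−t/τ) = 0.5810.
M(t) = 6.7201 − 2.857 × 0.5810 = 5.0602 kg/m².

5.06 kg/m²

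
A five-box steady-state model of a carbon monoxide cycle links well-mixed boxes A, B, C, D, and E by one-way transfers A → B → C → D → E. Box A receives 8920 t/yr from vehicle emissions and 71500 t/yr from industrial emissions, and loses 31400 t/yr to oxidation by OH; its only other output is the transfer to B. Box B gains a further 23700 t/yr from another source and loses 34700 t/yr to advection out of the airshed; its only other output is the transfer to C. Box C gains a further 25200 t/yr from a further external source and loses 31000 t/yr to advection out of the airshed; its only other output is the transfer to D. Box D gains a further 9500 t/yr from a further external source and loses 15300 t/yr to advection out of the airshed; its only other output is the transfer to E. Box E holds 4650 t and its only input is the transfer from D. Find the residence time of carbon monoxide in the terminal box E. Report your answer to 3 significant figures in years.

Box A: F(A→B) = (8920 + 71500) − 31400 = 49020 t/yr.
Box B: F(B→C) = (49020 + 23700) − 34700 = 38020 t/yr.
Box C: F(C→D) = (38020 + 25200) − 31000 = 32220 t/yr.
Box D: F(D→E) = (32220 + 9500) − 15300 = 26420 t/yr.
Box E throughput = its input = 26420 t/yr; τ = 4650 / 26420 = 0.1760 yr.

0.176 yr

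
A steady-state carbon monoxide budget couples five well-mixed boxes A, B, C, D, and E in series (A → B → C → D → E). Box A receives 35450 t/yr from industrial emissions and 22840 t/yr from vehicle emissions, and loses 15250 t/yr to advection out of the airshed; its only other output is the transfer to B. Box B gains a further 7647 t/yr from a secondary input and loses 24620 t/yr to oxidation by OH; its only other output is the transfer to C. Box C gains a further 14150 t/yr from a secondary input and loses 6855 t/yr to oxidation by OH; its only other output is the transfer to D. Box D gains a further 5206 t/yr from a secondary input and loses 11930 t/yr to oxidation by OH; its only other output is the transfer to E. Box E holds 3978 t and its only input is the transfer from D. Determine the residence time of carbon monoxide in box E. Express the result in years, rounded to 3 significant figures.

0.149 yr

Box A: F(A→B) = (35450 + 22840) − 15250 = 43040 t/yr.
Box B: F(B→C) = (43040 + 7647) − 24620 = 26067 t/yr.
Box C: F(C→D) = (26067 + 14150) − 6855 = 33362 t/yr.
Box D: F(D→E) = (33362 + 5206) − 11930 = 26638 t/yr.
Box E throughput = its input = 26638 t/yr; τ = 3978 / 26638 = 0.1493 yr.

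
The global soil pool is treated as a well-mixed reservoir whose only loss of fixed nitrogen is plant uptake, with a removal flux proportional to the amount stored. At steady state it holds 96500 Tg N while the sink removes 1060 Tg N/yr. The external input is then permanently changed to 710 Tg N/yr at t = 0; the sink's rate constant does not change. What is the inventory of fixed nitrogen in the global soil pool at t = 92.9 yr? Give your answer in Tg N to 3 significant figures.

76100 Tg N

Residence time τ = M₀/F₀ = 91.04 yr. The eventual steady state is M_∞ = M₀·(F₁/F₀) = 96500 × 710/1060 = 64637 Tg N.
The anomaly ΔM(t) = M(t) − M_∞ decays as ΔM₀·e^(−t/τ) with ΔM₀ = 96500 − 64637 = 31860 Tg N.
At t = 92.9 yr, e^(−t/τ) = e^(−1.020) = 0.3604, so ΔM = 11480 Tg N and M = 64637 + 11480 = 76121 Tg N.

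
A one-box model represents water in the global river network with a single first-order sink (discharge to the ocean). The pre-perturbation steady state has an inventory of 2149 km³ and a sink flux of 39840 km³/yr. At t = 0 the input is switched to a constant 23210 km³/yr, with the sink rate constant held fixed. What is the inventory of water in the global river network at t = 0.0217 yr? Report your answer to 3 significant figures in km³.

1850 km³

τ = M₀/F₀ = 2149/39840 = 0.05394 yr; rate constant k = 1/τ.
New steady state M_∞ = F₁/k = F₁·τ = 23210 × 0.05394 = 1252.0 km³.
M(t) = M_∞ + (M₀ − M_∞)·e^(−t/τ); t/τ = 0.0217/0.05394 = 0.4023, so e^(−t/τ) = 0.6688.
M(t) = 1252.0 + 897.0 × 0.6688 = 1851.9 km³.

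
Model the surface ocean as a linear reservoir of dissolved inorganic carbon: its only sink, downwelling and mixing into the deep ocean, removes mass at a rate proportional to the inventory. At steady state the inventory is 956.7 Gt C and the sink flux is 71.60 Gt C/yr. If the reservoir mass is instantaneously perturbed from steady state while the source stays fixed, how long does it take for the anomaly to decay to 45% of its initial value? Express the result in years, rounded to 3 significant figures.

10.7 yr

For a linear reservoir the anomaly decays as exp(−t/τ) with τ = M/F = 956.7/71.60 = 13.36 yr.
exp(−t/τ) = 0.45 ⇒ t = −τ ln(0.45) = 13.36 × 0.7985 = 10.67 yr.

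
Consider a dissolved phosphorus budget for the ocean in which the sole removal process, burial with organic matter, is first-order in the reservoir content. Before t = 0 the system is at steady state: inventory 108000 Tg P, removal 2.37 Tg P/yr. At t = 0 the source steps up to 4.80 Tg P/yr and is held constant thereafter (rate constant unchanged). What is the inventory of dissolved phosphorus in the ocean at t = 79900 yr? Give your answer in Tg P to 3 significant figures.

Residence time τ = M₀/F₀ = 45570 yr. The eventual steady state is M_∞ = M₀·(F₁/F₀) = 108000 × 4.80/2.37 = 218730 Tg P.
The anomaly ΔM(t) = M(t) − M_∞ decays as ΔM₀·e^(−t/τ) with ΔM₀ = 108000 − 218730 = −110700 Tg P.
At t = 79900 yr, e^(−t/τ) = e^(−1.753) = 0.1732, so ΔM = −19180 Tg P and M = 218730 − 19180 = 199560 Tg P.

200000 Tg P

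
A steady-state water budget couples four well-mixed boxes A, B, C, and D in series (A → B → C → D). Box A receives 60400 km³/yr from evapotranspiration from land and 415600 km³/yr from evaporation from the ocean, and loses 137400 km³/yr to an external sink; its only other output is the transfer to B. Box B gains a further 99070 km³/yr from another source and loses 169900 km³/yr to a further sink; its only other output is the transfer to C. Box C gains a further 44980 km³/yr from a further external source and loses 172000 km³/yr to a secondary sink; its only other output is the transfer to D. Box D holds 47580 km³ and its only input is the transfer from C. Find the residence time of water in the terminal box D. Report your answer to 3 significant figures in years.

Box A: F(A→B) = (60400 + 415600) − 137400 = 338600 km³/yr.
Box B: F(B→C) = (338600 + 99070) − 169900 = 267770 km³/yr.
Box C: F(C→D) = (267770 + 44980) − 172000 = 140750 km³/yr.
Box D throughput = its input = 140750 km³/yr; τ = 47580 / 140750 = 0.3380 yr.

0.338 yr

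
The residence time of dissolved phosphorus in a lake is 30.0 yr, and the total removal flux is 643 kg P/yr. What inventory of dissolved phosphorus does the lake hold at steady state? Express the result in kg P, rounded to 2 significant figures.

τ = M/F ⇒ M = τ × F = 30.0 × 643 = 19290 kg P.

19000 kg P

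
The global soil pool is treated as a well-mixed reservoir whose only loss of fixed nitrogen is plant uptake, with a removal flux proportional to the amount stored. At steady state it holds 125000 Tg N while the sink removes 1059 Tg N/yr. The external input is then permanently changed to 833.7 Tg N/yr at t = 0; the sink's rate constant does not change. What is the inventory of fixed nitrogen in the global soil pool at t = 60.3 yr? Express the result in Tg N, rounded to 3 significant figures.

114000 Tg N

The sink rate constant is k = F₀/M₀ = 1059/125000 = 0.008472 yr⁻¹.
Solving dM/dt = F₁ − kM with M(0) = M₀ gives M(t) = F₁/k + (M₀ − F₁/k)·e^(−kt).
F₁/k = 833.7/0.008472 = 98407 Tg N; kt = 0.008472 × 60.3 = 0.5109, e^(−kt) = 0.6000.
M(60.3) = 98407 + (125000 − 98407) × 0.6000 = 98407 + 15960 = 114360 Tg N.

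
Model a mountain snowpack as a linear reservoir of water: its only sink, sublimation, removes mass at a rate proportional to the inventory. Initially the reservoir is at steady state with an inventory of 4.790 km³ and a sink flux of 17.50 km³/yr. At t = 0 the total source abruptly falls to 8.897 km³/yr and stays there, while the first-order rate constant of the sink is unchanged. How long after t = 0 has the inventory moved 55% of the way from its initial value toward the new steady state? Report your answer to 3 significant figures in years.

τ = M₀/F₀ = 4.790/17.50 = 0.2737 yr.
The remaining gap fraction is e^(−t/τ); 55% covered ⇒ e^(−t/τ) = 0.450.
t = −τ ln(0.450) = 0.2737 × 0.7985 = 0.2186 yr.

0.219 yr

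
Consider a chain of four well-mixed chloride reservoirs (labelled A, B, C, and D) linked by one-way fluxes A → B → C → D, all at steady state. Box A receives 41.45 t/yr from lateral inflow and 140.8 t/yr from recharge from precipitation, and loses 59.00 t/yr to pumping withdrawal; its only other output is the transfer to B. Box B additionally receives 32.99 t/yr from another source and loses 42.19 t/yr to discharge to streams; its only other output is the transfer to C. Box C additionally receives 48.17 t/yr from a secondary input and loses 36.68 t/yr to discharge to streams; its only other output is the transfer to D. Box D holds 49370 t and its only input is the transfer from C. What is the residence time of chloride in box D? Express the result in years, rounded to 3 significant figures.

393 yr

Box A: F(A→B) = (41.45 + 140.8) − 59.00 = 123.25 t/yr.
Box B: F(B→C) = (123.25 + 32.99) − 42.19 = 114.05 t/yr.
Box C: F(C→D) = (114.05 + 48.17) − 36.68 = 125.54 t/yr.
Box D throughput = its input = 125.54 t/yr; τ = 49370 / 125.54 = 393.3 yr.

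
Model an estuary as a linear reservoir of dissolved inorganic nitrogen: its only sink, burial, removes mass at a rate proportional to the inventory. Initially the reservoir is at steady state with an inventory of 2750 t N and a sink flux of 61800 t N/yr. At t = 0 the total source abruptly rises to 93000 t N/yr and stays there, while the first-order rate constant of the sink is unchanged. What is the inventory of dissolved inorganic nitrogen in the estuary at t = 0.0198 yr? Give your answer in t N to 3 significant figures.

The sink rate constant is k = F₀/M₀ = 61800/2750 = 22.47 yr⁻¹.
Solving dM/dt = F₁ − kM with M(0) = M₀ gives M(t) = F₁/k + (M₀ − F₁/k)·e^(−kt).
F₁/k = 93000/22.47 = 4138.3 t N; kt = 22.47 × 0.0198 = 0.4450, e^(−kt) = 0.6408.
M(0.0198) = 4138.3 + (2750 − 4138.3) × 0.6408 = 4138.3 − 889.7 = 3248.6 t N.

3250 t N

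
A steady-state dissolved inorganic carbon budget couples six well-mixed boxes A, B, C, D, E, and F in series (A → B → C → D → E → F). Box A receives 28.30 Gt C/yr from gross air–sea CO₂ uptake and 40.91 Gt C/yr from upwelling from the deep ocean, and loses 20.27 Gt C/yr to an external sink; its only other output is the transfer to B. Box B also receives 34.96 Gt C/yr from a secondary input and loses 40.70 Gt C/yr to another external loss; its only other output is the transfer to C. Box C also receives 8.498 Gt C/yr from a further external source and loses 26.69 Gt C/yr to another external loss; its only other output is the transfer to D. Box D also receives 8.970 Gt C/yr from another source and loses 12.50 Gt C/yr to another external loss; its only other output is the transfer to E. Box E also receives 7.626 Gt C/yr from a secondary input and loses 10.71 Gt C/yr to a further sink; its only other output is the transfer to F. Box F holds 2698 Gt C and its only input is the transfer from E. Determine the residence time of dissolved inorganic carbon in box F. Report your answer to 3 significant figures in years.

Box A: F(A→B) = (28.30 + 40.91) − 20.27 = 48.940 Gt C/yr.
Box B: F(B→C) = (48.940 + 34.96) − 40.70 = 43.200 Gt C/yr.
Box C: F(C→D) = (43.200 + 8.498) − 26.69 = 25.008 Gt C/yr.
Box D: F(D→E) = (25.008 + 8.970) − 12.50 = 21.478 Gt C/yr.
Box E: F(E→F) = (21.478 + 7.626) − 10.71 = 18.394 Gt C/yr.
Box F throughput = its input = 18.394 Gt C/yr; τ = 2698 / 18.394 = 146.7 yr.

147 yr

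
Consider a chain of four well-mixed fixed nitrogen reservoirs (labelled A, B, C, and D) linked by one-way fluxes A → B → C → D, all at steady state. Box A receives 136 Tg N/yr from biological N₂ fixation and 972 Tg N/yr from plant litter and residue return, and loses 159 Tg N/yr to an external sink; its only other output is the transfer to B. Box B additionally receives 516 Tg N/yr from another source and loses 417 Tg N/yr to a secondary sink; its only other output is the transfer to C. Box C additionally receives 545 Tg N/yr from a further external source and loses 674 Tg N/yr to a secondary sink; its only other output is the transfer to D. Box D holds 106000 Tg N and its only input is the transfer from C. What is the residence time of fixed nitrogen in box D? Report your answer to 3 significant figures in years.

115 yr

Box A: F(A→B) = (136 + 972) − 159 = 949.00 Tg N/yr.
Box B: F(B→C) = (949.00 + 516) − 417 = 1048.0 Tg N/yr.
Box C: F(C→D) = (1048.0 + 545) − 674 = 919.00 Tg N/yr.
Box D throughput = its input = 919.00 Tg N/yr; τ = 106000 / 919.00 = 115.3 yr.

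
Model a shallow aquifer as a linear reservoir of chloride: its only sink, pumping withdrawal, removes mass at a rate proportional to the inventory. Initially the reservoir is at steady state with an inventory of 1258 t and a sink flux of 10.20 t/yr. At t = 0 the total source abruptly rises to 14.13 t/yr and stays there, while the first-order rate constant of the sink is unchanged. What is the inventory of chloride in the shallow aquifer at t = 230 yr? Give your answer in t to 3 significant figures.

1670 t

Residence time τ = M₀/F₀ = 123.3 yr. The eventual steady state is M_∞ = M₀·(F₁/F₀) = 1258 × 14.13/10.20 = 1742.7 t.
The anomaly ΔM(t) = M(t) − M_∞ decays as ΔM₀·e^(−t/τ) with ΔM₀ = 1258 − 1742.7 = −484.7 t.
At t = 230 yr, e^(−t/τ) = e^(−1.865) = 0.1549, so ΔM = −75.09 t and M = 1742.7 − 75.09 = 1667.6 t.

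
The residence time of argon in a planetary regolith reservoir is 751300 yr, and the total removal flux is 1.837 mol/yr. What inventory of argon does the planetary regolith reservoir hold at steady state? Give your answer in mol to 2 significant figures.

1.4×10^6 mol

τ = M/F ⇒ M = τ × F = 751300 × 1.837 = 1.380×10^6 mol.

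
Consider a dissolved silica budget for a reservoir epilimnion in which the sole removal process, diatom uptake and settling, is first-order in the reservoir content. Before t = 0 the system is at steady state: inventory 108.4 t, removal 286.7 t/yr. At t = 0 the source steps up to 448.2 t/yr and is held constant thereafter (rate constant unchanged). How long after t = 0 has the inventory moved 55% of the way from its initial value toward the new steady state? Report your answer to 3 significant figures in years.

0.302 yr

τ = M₀/F₀ = 108.4/286.7 = 0.3781 yr.
The remaining gap fraction is e^(−t/τ); 55% covered ⇒ e^(−t/τ) = 0.450.
t = −τ ln(0.450) = 0.3781 × 0.7985 = 0.3019 yr.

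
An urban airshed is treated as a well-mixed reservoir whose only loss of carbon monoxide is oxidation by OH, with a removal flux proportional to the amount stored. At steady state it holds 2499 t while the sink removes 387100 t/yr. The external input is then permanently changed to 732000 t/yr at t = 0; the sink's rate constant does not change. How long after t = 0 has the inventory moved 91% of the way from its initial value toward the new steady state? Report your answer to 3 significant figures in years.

0.0155 yr

τ = M₀/F₀ = 2499/387100 = 0.006456 yr.
The remaining gap fraction is e^(−t/τ); 91% covered ⇒ e^(−t/τ) = 0.0900.
t = −τ ln(0.0900) = 0.006456 × 2.408 = 0.01554 yr.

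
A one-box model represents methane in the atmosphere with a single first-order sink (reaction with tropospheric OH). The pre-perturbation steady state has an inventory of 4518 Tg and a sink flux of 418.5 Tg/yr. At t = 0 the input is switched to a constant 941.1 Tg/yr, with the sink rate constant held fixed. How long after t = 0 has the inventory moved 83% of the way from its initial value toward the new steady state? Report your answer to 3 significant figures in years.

τ = M₀/F₀ = 4518/418.5 = 10.80 yr.
The remaining gap fraction is e^(−t/τ); 83% covered ⇒ e^(−t/τ) = 0.170.
t = −τ ln(0.170) = 10.80 × 1.772 = 19.13 yr.

19.1 yr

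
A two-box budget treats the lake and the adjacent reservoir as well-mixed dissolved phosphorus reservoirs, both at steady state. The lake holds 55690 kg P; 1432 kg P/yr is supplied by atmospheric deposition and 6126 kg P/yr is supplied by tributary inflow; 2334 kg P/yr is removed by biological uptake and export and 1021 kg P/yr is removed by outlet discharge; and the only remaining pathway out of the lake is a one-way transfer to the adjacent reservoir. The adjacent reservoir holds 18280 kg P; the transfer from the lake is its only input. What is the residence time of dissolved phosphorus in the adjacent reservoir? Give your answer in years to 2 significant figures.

4.3 yr

Balance the lake: ΣF_in = 1432 + 6126 = 7558.0 kg P/yr.
Transfer to the adjacent reservoir = ΣF_in − (2334 + 1021) = 4203.0 kg P/yr.
At steady state the output of the adjacent reservoir equals its input, 4203.0 kg P/yr.
τ = M / F = 18280 / 4203.0 = 4.349 yr.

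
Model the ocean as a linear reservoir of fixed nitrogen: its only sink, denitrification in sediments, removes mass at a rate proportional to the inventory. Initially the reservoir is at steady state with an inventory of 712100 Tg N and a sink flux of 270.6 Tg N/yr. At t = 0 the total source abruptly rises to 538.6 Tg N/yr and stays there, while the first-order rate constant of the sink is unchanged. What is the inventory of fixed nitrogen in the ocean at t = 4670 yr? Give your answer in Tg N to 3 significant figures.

The sink rate constant is k = F₀/M₀ = 270.6/712100 = 0.0003800 yr⁻¹.
Solving dM/dt = F₁ − kM with M(0) = M₀ gives M(t) = F₁/k + (M₀ − F₁/k)·e^(−kt).
F₁/k = 538.6/0.0003800 = 1.4174×10^6 Tg N; kt = 0.0003800 × 4670 = 1.775, e^(−kt) = 0.1695.
M(4670) = 1.4174×10^6 + (712100 − 1.4174×10^6) × 0.1695 = 1.4174×10^6 − 119600 = 1.2978×10^6 Tg N.

1.30×10^6 Tg N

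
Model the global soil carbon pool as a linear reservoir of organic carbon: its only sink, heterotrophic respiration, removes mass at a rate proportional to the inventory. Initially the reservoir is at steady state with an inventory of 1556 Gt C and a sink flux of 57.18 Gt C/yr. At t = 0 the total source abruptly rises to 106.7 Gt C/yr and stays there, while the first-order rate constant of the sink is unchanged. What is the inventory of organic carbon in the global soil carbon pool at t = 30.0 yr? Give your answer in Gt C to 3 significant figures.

τ = M₀/F₀ = 1556/57.18 = 27.21 yr; rate constant k = 1/τ.
New steady state M_∞ = F₁/k = F₁·τ = 106.7 × 27.21 = 2903.6 Gt C.
M(t) = M_∞ + (M₀ − M_∞)·e^(−t/τ); t/τ = 30.0/27.21 = 1.102, so e^(−t/τ) = 0.3321.
M(t) = 2903.6 − 1348 × 0.3321 = 2456.1 Gt C.

2460 Gt C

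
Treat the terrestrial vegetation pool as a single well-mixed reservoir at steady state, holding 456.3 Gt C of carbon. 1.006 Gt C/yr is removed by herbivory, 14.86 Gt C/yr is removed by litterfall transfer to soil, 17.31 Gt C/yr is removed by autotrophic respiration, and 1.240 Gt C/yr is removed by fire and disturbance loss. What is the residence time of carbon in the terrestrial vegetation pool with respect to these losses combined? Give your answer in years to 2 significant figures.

Total removal = 1.006 + 14.86 + 17.31 + 1.240 = 34.416 Gt C/yr.
τ = M / ΣF_out = 456.3 / 34.416 = 13.26 yr.

13 yr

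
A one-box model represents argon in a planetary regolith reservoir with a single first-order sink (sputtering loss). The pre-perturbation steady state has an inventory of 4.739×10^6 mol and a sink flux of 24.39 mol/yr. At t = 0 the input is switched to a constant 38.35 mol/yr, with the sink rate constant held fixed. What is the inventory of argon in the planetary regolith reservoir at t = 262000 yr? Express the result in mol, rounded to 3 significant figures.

Residence time τ = M₀/F₀ = 194300 yr. The eventual steady state is M_∞ = M₀·(F₁/F₀) = 4.739×10^6 × 38.35/24.39 = 7.4514×10^6 mol.
The anomaly ΔM(t) = M(t) − M_∞ decays as ΔM₀·e^(−t/τ) with ΔM₀ = 4.739×10^6 − 7.4514×10^6 = −2.712×10^6 mol.
At t = 262000 yr, e^(−t/τ) = e^(−1.348) = 0.2596, so ΔM = −704300 mol and M = 7.4514×10^6 − 704300 = 6.7472×10^6 mol.

6.75×10^6 mol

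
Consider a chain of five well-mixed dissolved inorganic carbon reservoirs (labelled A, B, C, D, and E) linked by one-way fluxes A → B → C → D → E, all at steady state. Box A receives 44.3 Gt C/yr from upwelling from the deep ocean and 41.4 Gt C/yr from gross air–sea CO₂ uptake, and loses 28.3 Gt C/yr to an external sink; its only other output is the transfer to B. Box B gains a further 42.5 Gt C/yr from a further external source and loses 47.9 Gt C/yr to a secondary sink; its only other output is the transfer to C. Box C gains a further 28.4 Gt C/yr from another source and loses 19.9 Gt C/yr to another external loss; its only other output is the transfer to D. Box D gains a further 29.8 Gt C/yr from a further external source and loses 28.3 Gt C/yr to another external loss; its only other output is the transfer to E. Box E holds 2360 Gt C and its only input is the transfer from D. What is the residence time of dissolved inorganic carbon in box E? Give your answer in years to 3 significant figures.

Box A: F(A→B) = (44.3 + 41.4) − 28.3 = 57.400 Gt C/yr.
Box B: F(B→C) = (57.400 + 42.5) − 47.9 = 52.000 Gt C/yr.
Box C: F(C→D) = (52.000 + 28.4) − 19.9 = 60.500 Gt C/yr.
Box D: F(D→E) = (60.500 + 29.8) − 28.3 = 62.000 Gt C/yr.
Box E throughput = its input = 62.000 Gt C/yr; τ = 2360 / 62.000 = 38.06 yr.

38.1 yr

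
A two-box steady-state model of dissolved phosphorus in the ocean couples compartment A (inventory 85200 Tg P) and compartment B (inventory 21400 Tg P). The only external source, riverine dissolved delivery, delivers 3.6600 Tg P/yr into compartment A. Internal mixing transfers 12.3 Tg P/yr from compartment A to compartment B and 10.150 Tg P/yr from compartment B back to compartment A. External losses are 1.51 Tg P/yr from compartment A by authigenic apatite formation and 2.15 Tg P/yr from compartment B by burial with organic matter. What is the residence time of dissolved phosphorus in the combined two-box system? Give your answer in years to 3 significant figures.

29100 yr

Residence time in the combined system uses the total inventory and the total *external* removal — internal exchanges between the two boxes cancel.
M_total = 85200 + 21400 = 106600 Tg P.
ΣF_external_out = 1.51 + 2.15 = 3.6600 Tg P/yr.
τ = M_total / ΣF_ext = 106600 / 3.6600 = 29130 yr.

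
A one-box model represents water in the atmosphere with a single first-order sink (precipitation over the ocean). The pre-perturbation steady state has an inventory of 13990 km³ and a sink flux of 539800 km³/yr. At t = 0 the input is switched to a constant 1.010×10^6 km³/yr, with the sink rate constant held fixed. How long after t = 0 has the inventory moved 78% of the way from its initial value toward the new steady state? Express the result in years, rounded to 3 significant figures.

0.0392 yr

τ = M₀/F₀ = 13990/539800 = 0.02592 yr.
The remaining gap fraction is e^(−t/τ); 78% covered ⇒ e^(−t/τ) = 0.220.
t = −τ ln(0.220) = 0.02592 × 1.514 = 0.03924 yr.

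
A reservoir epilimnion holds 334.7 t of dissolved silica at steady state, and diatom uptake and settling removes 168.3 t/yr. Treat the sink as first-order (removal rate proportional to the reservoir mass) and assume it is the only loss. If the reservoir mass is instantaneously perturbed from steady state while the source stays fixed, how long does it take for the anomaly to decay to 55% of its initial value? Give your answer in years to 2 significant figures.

1.2 yr

For a linear reservoir the anomaly decays as exp(−t/τ) with τ = M/F = 334.7/168.3 = 1.989 yr.
exp(−t/τ) = 0.55 ⇒ t = −τ ln(0.55) = 1.989 × 0.5978 = 1.189 yr.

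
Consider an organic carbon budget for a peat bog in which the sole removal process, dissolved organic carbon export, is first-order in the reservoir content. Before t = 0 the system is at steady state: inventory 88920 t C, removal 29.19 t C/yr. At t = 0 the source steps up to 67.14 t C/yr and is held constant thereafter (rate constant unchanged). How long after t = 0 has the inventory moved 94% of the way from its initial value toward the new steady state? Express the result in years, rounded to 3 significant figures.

τ = M₀/F₀ = 88920/29.19 = 3046 yr.
The remaining gap fraction is e^(−t/τ); 94% covered ⇒ e^(−t/τ) = 0.0600.
t = −τ ln(0.0600) = 3046 × 2.813 = 8570 yr.

8570 yr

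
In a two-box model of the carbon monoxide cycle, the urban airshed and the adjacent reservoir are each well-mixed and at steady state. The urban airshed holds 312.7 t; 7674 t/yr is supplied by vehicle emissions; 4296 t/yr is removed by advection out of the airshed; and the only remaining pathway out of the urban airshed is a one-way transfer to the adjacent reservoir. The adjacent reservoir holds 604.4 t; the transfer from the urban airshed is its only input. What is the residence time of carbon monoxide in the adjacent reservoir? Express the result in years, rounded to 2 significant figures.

Balance the urban airshed: ΣF_in = 7674.0 t/yr.
Transfer to the adjacent reservoir = ΣF_in − (4296) = 3378.0 t/yr.
At steady state the output of the adjacent reservoir equals its input, 3378.0 t/yr.
τ = M / F = 604.4 / 3378.0 = 0.1789 yr.

0.18 yr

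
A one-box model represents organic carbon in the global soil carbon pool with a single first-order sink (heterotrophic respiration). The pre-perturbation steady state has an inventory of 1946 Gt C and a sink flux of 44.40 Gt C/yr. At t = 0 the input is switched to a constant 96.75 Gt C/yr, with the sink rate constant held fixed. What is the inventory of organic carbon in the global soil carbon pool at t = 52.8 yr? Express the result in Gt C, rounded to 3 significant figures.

3550 Gt C

The sink rate constant is k = F₀/M₀ = 44.40/1946 = 0.02282 yr⁻¹.
Solving dM/dt = F₁ − kM with M(0) = M₀ gives M(t) = F₁/k + (M₀ − F₁/k)·e^(−kt).
F₁/k = 96.75/0.02282 = 4240.4 Gt C; kt = 0.02282 × 52.8 = 1.205, e^(−kt) = 0.2998.
M(52.8) = 4240.4 + (1946 − 4240.4) × 0.2998 = 4240.4 − 687.8 = 3552.6 Gt C.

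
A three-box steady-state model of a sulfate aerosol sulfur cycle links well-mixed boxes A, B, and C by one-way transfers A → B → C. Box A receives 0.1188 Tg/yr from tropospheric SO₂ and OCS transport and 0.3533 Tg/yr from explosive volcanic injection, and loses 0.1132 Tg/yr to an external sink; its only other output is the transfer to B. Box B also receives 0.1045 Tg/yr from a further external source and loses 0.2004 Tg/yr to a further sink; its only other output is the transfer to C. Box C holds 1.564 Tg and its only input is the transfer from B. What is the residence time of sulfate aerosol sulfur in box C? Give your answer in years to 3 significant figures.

Box A: F(A→B) = (0.1188 + 0.3533) − 0.1132 = 0.35890 Tg/yr.
Box B: F(B→C) = (0.35890 + 0.1045) − 0.2004 = 0.26300 Tg/yr.
Box C throughput = its input = 0.26300 Tg/yr; τ = 1.564 / 0.26300 = 5.947 yr.

5.95 yr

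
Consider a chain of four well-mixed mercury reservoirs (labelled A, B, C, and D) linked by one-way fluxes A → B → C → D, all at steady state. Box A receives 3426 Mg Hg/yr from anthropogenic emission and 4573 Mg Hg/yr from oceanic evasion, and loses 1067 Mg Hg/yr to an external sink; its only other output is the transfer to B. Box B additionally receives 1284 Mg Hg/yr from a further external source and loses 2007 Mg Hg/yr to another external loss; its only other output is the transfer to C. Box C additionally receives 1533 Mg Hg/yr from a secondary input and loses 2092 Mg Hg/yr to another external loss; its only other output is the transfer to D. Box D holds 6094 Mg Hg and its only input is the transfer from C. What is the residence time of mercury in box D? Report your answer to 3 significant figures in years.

Box A: F(A→B) = (3426 + 4573) − 1067 = 6932.0 Mg Hg/yr.
Box B: F(B→C) = (6932.0 + 1284) − 2007 = 6209.0 Mg Hg/yr.
Box C: F(C→D) = (6209.0 + 1533) − 2092 = 5650.0 Mg Hg/yr.
Box D throughput = its input = 5650.0 Mg Hg/yr; τ = 6094 / 5650.0 = 1.079 yr.

1.08 yr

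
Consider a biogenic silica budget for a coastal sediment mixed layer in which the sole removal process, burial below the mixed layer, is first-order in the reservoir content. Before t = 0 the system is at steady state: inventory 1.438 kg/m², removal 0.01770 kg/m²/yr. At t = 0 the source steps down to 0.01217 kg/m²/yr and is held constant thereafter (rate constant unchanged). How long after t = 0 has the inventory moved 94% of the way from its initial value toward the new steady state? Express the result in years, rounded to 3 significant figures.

229 yr

τ = M₀/F₀ = 1.438/0.01770 = 81.24 yr.
The remaining gap fraction is e^(−t/τ); 94% covered ⇒ e^(−t/τ) = 0.0600.
t = −τ ln(0.0600) = 81.24 × 2.813 = 228.6 yr.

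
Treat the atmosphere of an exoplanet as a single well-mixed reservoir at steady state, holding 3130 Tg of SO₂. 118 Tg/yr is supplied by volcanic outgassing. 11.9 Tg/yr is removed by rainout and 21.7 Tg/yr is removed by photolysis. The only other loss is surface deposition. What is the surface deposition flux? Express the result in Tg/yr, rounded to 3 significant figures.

84.4 Tg/yr

At steady state ΣF_in = ΣF_out.
ΣF_in = 118.00 Tg/yr.
Surface deposition flux = ΣF_in − (11.9 + 21.7) = 118.00 − 33.60 = 84.40 Tg/yr.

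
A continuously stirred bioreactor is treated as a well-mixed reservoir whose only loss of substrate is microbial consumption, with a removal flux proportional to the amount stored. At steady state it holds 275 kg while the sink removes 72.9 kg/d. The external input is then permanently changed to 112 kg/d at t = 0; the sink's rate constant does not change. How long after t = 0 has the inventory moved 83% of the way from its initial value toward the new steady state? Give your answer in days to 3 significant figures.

6.68 d

τ = M₀/F₀ = 275/72.9 = 3.772 d.
The remaining gap fraction is e^(−t/τ); 83% covered ⇒ e^(−t/τ) = 0.170.
t = −τ ln(0.170) = 3.772 × 1.772 = 6.684 d.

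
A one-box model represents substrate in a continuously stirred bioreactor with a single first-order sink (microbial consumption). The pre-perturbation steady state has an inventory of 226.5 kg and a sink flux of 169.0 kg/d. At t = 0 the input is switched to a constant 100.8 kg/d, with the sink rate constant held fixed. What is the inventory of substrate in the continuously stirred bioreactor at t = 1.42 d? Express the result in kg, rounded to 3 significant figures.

167 kg

Residence time τ = M₀/F₀ = 1.340 d. The eventual steady state is M_∞ = M₀·(F₁/F₀) = 226.5 × 100.8/169.0 = 135.10 kg.
The anomaly ΔM(t) = M(t) − M_∞ decays as ΔM₀·e^(−t/τ) with ΔM₀ = 226.5 − 135.10 = 91.40 kg.
At t = 1.42 d, e^(−t/τ) = e^(−1.060) = 0.3466, so ΔM = 31.68 kg and M = 135.10 + 31.68 = 166.78 kg.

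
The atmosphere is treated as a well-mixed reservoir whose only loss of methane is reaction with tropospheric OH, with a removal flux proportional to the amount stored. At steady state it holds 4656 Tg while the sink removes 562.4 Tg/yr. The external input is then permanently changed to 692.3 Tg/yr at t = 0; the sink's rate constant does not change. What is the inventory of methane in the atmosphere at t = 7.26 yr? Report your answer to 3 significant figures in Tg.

τ = M₀/F₀ = 4656/562.4 = 8.279 yr; rate constant k = 1/τ.
New steady state M_∞ = F₁/k = F₁·τ = 692.3 × 8.279 = 5731.4 Tg.
M(t) = M_∞ + (M₀ − M_∞)·e^(−t/τ); t/τ = 7.26/8.279 = 0.8769, so e^(−t/τ) = 0.4161.
M(t) = 5731.4 − 1075 × 0.4161 = 5284.0 Tg.

5280 Tg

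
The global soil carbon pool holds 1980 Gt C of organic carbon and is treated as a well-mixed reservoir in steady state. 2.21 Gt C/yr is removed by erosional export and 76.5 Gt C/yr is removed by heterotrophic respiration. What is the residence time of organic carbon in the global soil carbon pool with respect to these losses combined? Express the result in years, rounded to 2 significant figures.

Total removal = 2.210 + 76.50 = 78.710 Gt C/yr.
τ = M / ΣF_out = 1980 / 78.710 = 25.16 yr.

25 yr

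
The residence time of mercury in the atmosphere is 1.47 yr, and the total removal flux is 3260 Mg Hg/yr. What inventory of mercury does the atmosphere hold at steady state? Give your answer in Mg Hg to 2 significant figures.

4800 Mg Hg

τ = M/F ⇒ M = τ × F = 1.47 × 3260 = 4792 Mg Hg.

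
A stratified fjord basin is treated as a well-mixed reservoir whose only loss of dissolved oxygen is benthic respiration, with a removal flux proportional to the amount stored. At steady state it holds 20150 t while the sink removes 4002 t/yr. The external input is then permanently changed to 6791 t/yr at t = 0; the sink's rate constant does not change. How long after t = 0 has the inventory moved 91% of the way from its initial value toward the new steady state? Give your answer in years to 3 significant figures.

τ = M₀/F₀ = 20150/4002 = 5.035 yr.
The remaining gap fraction is e^(−t/τ); 91% covered ⇒ e^(−t/τ) = 0.0900.
t = −τ ln(0.0900) = 5.035 × 2.408 = 12.12 yr.

12.1 yr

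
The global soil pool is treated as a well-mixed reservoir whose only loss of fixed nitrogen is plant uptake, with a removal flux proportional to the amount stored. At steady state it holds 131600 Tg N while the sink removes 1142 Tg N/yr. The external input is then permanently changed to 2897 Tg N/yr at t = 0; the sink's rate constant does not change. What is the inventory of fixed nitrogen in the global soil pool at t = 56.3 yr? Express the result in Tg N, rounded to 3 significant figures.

210000 Tg N

The sink rate constant is k = F₀/M₀ = 1142/131600 = 0.008678 yr⁻¹.
Solving dM/dt = F₁ − kM with M(0) = M₀ gives M(t) = F₁/k + (M₀ − F₁/k)·e^(−kt).
F₁/k = 2897/0.008678 = 333840 Tg N; kt = 0.008678 × 56.3 = 0.4886, e^(−kt) = 0.6135.
M(56.3) = 333840 + (131600 − 333840) × 0.6135 = 333840 − 124100 = 209760 Tg N.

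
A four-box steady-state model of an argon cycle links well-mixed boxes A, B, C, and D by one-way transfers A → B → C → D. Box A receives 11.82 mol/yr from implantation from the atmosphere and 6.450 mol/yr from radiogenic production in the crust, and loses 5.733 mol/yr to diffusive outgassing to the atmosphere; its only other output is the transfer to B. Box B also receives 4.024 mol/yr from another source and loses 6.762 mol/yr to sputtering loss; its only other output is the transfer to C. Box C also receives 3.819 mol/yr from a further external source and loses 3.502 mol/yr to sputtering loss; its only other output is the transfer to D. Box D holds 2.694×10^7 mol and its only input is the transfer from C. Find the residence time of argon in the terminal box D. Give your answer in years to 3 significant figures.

Box A: F(A→B) = (11.82 + 6.450) − 5.733 = 12.537 mol/yr.
Box B: F(B→C) = (12.537 + 4.024) − 6.762 = 9.7990 mol/yr.
Box C: F(C→D) = (9.7990 + 3.819) − 3.502 = 10.116 mol/yr.
Box D throughput = its input = 10.116 mol/yr; τ = 2.694×10^7 / 10.116 = 2.663×10^6 yr.

2.66×10^6 yr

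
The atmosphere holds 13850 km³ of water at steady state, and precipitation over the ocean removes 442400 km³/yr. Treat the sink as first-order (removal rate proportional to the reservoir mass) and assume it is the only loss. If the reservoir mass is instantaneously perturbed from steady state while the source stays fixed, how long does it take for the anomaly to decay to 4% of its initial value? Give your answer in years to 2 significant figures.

For a linear reservoir the anomaly decays as exp(−t/τ) with τ = M/F = 13850/442400 = 0.03131 yr.
exp(−t/τ) = 0.04 ⇒ t = −τ ln(0.04) = 0.03131 × 3.219 = 0.1008 yr.

0.10 yr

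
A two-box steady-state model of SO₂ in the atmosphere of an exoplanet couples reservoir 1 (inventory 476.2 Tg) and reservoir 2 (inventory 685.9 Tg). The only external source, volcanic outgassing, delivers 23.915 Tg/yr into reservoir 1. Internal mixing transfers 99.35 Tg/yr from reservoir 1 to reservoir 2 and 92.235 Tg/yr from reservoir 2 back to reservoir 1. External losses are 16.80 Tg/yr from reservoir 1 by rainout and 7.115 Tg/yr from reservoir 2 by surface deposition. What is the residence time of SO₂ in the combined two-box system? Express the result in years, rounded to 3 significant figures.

Residence time in the combined system uses the total inventory and the total *external* removal — internal exchanges between the two boxes cancel.
M_total = 476.2 + 685.9 = 1162.1 Tg.
ΣF_external_out = 16.80 + 7.115 = 23.915 Tg/yr.
τ = M_total / ΣF_ext = 1162.1 / 23.915 = 48.59 yr.

48.6 yr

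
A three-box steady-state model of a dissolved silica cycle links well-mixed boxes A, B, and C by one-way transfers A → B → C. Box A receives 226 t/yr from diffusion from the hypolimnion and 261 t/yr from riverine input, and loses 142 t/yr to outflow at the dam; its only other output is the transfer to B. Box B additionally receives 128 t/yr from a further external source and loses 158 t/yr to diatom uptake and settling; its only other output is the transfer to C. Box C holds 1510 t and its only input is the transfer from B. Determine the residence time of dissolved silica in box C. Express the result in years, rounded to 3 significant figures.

Box A: F(A→B) = (226 + 261) − 142 = 345.00 t/yr.
Box B: F(B→C) = (345.00 + 128) − 158 = 315.00 t/yr.
Box C throughput = its input = 315.00 t/yr; τ = 1510 / 315.00 = 4.794 yr.

4.79 yr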